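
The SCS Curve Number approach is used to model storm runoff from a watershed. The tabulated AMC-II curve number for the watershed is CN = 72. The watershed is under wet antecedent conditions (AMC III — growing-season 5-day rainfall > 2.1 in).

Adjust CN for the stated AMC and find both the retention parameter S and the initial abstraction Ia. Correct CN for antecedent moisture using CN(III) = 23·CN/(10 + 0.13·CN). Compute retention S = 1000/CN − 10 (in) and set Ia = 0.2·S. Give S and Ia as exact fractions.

Wet (AMC III): CN(III) = 23·72/(10 + 0.13·72) = 1656/(484/25) = 10350/121 ≈ 85.537
Retention S: 1000/CN − 10 with CN=85.537 → S = 350/207 ≈ 1.691 in
Ia = 0.2S: 0.2·1.691 = 0.338 in (exactly 70/207)

S = 350/207 in ≈ 1.691 in; Ia = 70/207 in ≈ 0.338 in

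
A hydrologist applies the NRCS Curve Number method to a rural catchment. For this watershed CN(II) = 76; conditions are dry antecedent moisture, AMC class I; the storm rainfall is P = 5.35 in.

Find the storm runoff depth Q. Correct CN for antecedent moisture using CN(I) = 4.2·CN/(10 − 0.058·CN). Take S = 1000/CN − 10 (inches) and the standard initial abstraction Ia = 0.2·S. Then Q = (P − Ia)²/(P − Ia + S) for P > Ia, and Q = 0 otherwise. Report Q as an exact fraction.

Q = 104673361/80414460 in ≈ 1.302 in

CN(I) from CN(II)=76: (4.2·76)/(10 − 0.058·76) = 13300/233 ≈ 57.082
Max retention: S = 1000/(13300/233) − 10 = 1000/133 in (≈ 7.519 in)
Initial abstraction Ia = S/5 = (1000/133)/5 = 200/133 ≈ 1.504 in
Excess rainfall: 5.350 − 1.504 = 3.846 in; P > Ia so Q > 0
Q = (10231/2660)²/((10231/2660) + 1000/133) = (104673361/7075600)/(30231/2660) = 104673361/80414460 in ≈ 1.302 in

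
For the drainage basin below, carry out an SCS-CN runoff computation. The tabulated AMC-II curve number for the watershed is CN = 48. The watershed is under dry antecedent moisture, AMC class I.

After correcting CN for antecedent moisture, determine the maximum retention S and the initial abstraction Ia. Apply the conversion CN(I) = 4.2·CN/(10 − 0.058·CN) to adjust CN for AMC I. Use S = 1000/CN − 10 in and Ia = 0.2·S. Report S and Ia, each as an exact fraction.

S = 1625/63 in ≈ 25.794 in; Ia = 325/63 in ≈ 5.159 in

Dry (AMC I): CN(I) = 4.2·48/(10 − 0.058·48) = (1008/5)/(902/125) = 12600/451 ≈ 27.938
Retention S: 1000/CN − 10 with CN=27.938 → S = 1625/63 ≈ 25.794 in
Initial abstraction Ia = S/5 = (1625/63)/5 = 325/63 ≈ 5.159 in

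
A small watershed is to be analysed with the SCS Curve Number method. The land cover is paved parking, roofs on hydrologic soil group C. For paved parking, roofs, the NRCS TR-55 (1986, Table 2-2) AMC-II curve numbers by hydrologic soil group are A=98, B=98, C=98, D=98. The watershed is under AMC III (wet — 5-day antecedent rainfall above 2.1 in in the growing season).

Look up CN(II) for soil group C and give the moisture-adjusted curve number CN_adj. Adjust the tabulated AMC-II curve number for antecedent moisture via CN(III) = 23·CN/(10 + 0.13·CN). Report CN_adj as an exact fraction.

NRCS table: paved parking, roofs, soil group C → CN(II) = 98
Adjust CN=98 to AMC III: 23·98/(10 + 0.13·98) → 2254 ÷ (1137/50) = 112700/1137 ≈ 99.120

CN_adj = 112700/1137 ≈ 99.120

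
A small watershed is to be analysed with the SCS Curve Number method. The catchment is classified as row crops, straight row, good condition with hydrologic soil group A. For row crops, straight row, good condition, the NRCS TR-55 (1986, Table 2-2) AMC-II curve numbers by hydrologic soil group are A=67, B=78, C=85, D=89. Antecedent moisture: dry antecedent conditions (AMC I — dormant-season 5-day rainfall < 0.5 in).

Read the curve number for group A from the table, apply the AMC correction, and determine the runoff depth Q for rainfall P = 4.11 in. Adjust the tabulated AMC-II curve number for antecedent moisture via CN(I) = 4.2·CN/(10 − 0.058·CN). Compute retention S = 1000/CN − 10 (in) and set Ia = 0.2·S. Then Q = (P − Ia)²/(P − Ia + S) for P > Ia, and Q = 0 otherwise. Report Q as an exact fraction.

Q = 6849052081/29676397100 in ≈ 0.231 in

NRCS table: row crops, straight row, good condition, soil group A → CN(II) = 67
Dry (AMC I): CN(I) = 4.2·67/(10 − 0.058·67) = (1407/5)/(3057/500) = 46900/1019 ≈ 46.026
Max retention: S = 1000/(46900/1019) − 10 = 5500/469 in (≈ 11.727 in)
Initial abstraction Ia = S/5 = (5500/469)/5 = 1100/469 ≈ 2.345 in
Since P=4.110 > Ia=2.345: effective rainfall P−Ia = 82759/46900 in
Q = (82759/46900)²/((82759/46900) + 5500/469) = (6849052081/2199610000)/(632759/46900) = 6849052081/29676397100 in ≈ 0.231 in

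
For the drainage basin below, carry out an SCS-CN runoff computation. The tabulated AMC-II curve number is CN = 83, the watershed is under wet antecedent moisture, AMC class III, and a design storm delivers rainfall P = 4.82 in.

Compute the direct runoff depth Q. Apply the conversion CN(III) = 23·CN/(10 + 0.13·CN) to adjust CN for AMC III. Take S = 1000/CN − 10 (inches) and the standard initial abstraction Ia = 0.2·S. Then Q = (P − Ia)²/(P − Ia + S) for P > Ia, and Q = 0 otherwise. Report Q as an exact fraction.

Adjust CN=83 to AMC III: 23·83/(10 + 0.13·83) → 1909 ÷ (2079/100) = 190900/2079 ≈ 91.823
S = 1000/(190900/2079) − 10 = 1700/1909 in ≈ 0.891 in
Initial abstraction Ia = S/5 = (1700/1909)/5 = 340/1909 ≈ 0.178 in
Since P=4.820 > Ia=0.178: effective rainfall P−Ia = 443069/95450 in
Q: (443069/95450)² ÷ (528069/95450) = 196310138761/50404186050 in (≈ 3.895 in)

Q = 196310138761/50404186050 in ≈ 3.895 in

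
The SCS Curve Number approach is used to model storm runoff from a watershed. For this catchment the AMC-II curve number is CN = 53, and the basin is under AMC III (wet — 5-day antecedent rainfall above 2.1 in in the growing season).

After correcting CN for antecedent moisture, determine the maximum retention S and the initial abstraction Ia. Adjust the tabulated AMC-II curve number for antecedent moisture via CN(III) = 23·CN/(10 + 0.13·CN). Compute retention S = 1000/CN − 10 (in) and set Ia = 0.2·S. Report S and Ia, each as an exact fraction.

S = 4700/1219 in ≈ 3.856 in; Ia = 940/1219 in ≈ 0.771 in

CN(III) from CN(II)=53: (23·53)/(10 + 0.13·53) = 121900/1689 ≈ 72.173
S = 1000/(121900/1689) − 10 = 4700/1219 in ≈ 3.856 in
Ia = 0.2·(4700/1219) = 940/1219 in ≈ 0.771 in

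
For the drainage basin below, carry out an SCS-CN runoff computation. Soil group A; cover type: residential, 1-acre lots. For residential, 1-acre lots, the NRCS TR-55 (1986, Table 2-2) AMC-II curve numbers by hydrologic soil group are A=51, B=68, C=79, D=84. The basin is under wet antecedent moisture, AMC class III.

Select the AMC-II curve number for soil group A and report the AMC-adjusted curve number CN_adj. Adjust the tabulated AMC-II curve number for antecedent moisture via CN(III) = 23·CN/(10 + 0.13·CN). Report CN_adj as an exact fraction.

NRCS table: residential, 1-acre lots, soil group A → CN(II) = 51
Adjust CN=51 to AMC III: 23·51/(10 + 0.13·51) → 1173 ÷ (1663/100) = 117300/1663 ≈ 70.535

CN_adj = 117300/1663 ≈ 70.535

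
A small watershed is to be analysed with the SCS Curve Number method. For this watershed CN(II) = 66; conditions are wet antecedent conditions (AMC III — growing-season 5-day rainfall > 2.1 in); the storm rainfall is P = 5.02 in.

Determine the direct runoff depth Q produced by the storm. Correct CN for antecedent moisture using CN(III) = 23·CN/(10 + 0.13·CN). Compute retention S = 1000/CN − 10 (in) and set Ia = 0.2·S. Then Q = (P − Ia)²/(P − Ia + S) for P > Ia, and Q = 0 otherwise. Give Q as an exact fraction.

CN(III) from CN(II)=66: (23·66)/(10 + 0.13·66) = 75900/929 ≈ 81.701
S = 1000/(75900/929) − 10 = 1700/759 in ≈ 2.240 in
Initial abstraction Ia = S/5 = (1700/759)/5 = 340/759 ≈ 0.448 in
Since P=5.020 > Ia=0.448: effective rainfall P−Ia = 173509/37950 in
Q = (173509/37950)²/((173509/37950) + 1700/759) = (30105373081/1440202500)/(258509/37950) = 30105373081/9810416550 in ≈ 3.069 in

Q = 30105373081/9810416550 in ≈ 3.069 in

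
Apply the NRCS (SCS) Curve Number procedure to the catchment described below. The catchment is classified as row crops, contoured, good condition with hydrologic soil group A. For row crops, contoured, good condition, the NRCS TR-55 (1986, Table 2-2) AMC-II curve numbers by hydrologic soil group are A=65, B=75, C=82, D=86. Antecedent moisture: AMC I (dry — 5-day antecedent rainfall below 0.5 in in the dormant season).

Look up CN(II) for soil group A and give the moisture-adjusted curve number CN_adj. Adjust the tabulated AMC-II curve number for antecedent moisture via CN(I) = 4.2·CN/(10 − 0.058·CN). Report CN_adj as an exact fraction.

NRCS table: row crops, contoured, good condition, soil group A → CN(II) = 65
Adjust CN=65 to AMC I: 4.2·65/(10 − 0.058·65) → 273 ÷ (623/100) = 3900/89 ≈ 43.820

CN_adj = 3900/89 ≈ 43.820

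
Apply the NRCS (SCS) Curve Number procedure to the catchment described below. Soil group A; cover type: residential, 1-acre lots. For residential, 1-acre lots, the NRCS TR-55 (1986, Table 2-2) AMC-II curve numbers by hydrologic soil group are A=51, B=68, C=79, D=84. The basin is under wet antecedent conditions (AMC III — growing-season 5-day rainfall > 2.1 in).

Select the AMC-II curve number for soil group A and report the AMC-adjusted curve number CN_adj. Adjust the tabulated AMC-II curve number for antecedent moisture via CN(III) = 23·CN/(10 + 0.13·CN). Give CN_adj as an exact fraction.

CN_adj = 117300/1663 ≈ 70.535

NRCS table: residential, 1-acre lots, soil group A → CN(II) = 51
Adjust CN=51 to AMC III: 23·51/(10 + 0.13·51) → 1173 ÷ (1663/100) = 117300/1663 ≈ 70.535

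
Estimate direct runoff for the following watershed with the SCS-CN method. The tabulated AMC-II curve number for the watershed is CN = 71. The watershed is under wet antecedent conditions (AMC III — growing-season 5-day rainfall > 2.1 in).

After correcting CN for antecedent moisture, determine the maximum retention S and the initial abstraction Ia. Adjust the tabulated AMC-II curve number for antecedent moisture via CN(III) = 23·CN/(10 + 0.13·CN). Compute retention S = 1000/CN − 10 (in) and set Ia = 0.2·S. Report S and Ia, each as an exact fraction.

Adjust CN=71 to AMC III: 23·71/(10 + 0.13·71) → 1633 ÷ (1923/100) = 163300/1923 ≈ 84.919
Max retention: S = 1000/(163300/1923) − 10 = 2900/1633 in (≈ 1.776 in)
Initial abstraction Ia = S/5 = (2900/1633)/5 = 580/1633 ≈ 0.355 in

S = 2900/1633 in ≈ 1.776 in; Ia = 580/1633 in ≈ 0.355 in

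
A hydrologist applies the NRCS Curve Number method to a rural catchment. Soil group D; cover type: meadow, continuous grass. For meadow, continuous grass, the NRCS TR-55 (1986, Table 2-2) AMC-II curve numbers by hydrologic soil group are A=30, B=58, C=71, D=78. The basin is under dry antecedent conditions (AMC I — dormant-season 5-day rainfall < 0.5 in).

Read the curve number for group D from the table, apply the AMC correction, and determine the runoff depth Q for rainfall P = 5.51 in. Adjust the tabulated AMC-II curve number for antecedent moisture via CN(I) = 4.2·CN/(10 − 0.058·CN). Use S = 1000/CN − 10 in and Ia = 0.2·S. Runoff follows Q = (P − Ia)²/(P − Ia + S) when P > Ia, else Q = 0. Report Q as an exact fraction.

Q = 116464530361/72994931100 in ≈ 1.596 in

NRCS table: meadow, continuous grass, soil group D → CN(II) = 78
CN(I) from CN(II)=78: (4.2·78)/(10 − 0.058·78) = 81900/1369 ≈ 59.825
S = 1000/(81900/1369) − 10 = 5500/819 in ≈ 6.716 in
Ia = 0.2S: 0.2·6.716 = 1.343 in (exactly 1100/819)
Since P=5.510 > Ia=1.343: effective rainfall P−Ia = 341269/81900 in
Q: (341269/81900)² ÷ (891269/81900) = 116464530361/72994931100 in (≈ 1.596 in)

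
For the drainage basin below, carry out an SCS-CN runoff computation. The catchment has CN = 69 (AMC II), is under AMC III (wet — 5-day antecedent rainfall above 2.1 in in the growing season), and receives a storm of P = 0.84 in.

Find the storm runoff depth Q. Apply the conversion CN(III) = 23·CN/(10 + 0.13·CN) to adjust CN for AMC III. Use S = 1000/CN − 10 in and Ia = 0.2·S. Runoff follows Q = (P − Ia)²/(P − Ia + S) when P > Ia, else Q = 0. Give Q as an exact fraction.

Q = 317801929/3782098725 in ≈ 0.084 in

Adjust CN=69 to AMC III: 23·69/(10 + 0.13·69) → 1587 ÷ (1897/100) = 158700/1897 ≈ 83.658
Retention S: 1000/CN − 10 with CN=83.658 → S = 3100/1587 ≈ 1.953 in
Initial abstraction Ia = S/5 = (3100/1587)/5 = 620/1587 ≈ 0.391 in
P − Ia = 0.840 − 0.391 = 17827/39675 ≈ 0.449 in (> 0, runoff occurs)
Q = (17827/39675)²/((17827/39675) + 3100/1587) = (317801929/1574105625)/(95327/39675) = 317801929/3782098725 in ≈ 0.084 in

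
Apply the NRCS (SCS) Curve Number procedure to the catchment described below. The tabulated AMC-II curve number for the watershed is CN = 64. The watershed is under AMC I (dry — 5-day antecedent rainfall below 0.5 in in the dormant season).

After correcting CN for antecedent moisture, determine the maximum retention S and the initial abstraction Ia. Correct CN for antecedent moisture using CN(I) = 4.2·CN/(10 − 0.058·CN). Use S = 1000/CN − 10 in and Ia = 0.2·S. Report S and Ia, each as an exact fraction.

S = 375/28 in ≈ 13.393 in; Ia = 75/28 in ≈ 2.679 in

Dry (AMC I): CN(I) = 4.2·64/(10 − 0.058·64) = (1344/5)/(786/125) = 5600/131 ≈ 42.748
Retention S: 1000/CN − 10 with CN=42.748 → S = 375/28 ≈ 13.393 in
Initial abstraction Ia = S/5 = (375/28)/5 = 75/28 ≈ 2.679 in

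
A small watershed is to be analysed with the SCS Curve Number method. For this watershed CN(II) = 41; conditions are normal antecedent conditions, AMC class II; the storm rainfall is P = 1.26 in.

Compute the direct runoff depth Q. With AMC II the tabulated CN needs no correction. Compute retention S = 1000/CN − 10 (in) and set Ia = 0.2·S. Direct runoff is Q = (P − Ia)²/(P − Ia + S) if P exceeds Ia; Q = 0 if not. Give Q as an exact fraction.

CN(II) = 41; AMC II needs no correction.
Retention S: 1000/CN − 10 with CN=41.000 → S = 590/41 ≈ 14.390 in
Ia = 0.2S: 0.2·14.390 = 2.878 in (exactly 118/41)
P = 1.260 ≤ Ia = 2.878 in: entire storm abstracted, Q = 0.

Q = 0 in ≈ 0.000 in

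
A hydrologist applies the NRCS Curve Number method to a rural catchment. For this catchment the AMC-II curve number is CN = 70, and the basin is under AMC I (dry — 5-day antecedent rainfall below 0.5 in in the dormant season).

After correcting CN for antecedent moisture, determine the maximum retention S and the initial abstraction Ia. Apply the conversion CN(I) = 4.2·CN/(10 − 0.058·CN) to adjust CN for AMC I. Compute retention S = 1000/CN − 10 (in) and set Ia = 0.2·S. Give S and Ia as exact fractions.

S = 500/49 in ≈ 10.204 in; Ia = 100/49 in ≈ 2.041 in

CN(I) from CN(II)=70: (4.2·70)/(10 − 0.058·70) = 4900/99 ≈ 49.495
Max retention: S = 1000/(4900/99) − 10 = 500/49 in (≈ 10.204 in)
Initial abstraction Ia = S/5 = (500/49)/5 = 100/49 ≈ 2.041 in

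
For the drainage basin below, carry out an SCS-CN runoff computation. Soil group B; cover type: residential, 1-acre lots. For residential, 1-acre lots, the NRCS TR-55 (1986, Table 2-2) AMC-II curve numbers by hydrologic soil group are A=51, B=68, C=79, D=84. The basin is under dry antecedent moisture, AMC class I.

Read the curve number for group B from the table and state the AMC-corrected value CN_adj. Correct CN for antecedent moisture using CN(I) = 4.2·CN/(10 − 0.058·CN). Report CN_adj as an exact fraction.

CN_adj = 35700/757 ≈ 47.160

NRCS table: residential, 1-acre lots, soil group B → CN(II) = 68
Adjust CN=68 to AMC I: 4.2·68/(10 − 0.058·68) → (1428/5) ÷ (757/125) = 35700/757 ≈ 47.160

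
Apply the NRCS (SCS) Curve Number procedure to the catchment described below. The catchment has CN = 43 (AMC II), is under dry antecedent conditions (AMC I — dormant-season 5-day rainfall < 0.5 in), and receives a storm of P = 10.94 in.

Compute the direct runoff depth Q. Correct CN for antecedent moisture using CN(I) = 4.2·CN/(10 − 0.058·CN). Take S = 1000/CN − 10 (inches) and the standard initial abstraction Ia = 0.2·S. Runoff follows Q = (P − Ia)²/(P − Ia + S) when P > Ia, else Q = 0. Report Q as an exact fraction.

Adjust CN=43 to AMC I: 4.2·43/(10 − 0.058·43) → (903/5) ÷ (3753/500) = 30100/1251 ≈ 24.061
S = 1000/(30100/1251) − 10 = 9500/301 in ≈ 31.561 in
Initial abstraction Ia = S/5 = (9500/301)/5 = 1900/301 ≈ 6.312 in
Since P=10.940 > Ia=6.312: effective rainfall P−Ia = 69647/15050 in
Q: (69647/15050)² ÷ (544647/15050) = 4850704609/8196937350 in (≈ 0.592 in)

Q = 4850704609/8196937350 in ≈ 0.592 in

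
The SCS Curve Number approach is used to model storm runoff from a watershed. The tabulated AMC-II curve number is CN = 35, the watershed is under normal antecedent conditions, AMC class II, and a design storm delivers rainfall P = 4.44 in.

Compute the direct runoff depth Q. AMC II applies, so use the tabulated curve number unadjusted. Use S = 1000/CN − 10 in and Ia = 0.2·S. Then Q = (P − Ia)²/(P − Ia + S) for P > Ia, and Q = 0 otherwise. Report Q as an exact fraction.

CN(II) = 35; AMC II needs no correction.
Retention S: 1000/CN − 10 with CN=35.000 → S = 130/7 ≈ 18.571 in
Ia = 0.2·(130/7) = 26/7 in ≈ 3.714 in
Excess rainfall: 4.440 − 3.714 = 0.726 in; P > Ia so Q > 0
Runoff Q = (P−Ia)²/(P−Ia+S) = (0.726)²/(0.726+18.571) = 16129/590975 ≈ 0.027 in

Q = 16129/590975 in ≈ 0.027 in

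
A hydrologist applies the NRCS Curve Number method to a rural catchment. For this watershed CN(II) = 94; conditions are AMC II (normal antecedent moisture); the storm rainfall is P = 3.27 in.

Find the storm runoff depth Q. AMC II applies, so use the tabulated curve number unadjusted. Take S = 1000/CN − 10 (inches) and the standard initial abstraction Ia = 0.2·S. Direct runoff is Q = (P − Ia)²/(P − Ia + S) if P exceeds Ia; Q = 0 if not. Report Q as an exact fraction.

Average conditions: CN = 94 (no AMC adjustment).
S = 1000/94 − 10 = 30/47 in ≈ 0.638 in
Initial abstraction Ia = S/5 = (30/47)/5 = 6/47 ≈ 0.128 in
P − Ia = 3.270 − 0.128 = 14769/4700 ≈ 3.142 in (> 0, runoff occurs)
Q: (14769/4700)² ÷ (17769/4700) = 72707787/27838100 in (≈ 2.612 in)

Q = 72707787/27838100 in ≈ 2.612 in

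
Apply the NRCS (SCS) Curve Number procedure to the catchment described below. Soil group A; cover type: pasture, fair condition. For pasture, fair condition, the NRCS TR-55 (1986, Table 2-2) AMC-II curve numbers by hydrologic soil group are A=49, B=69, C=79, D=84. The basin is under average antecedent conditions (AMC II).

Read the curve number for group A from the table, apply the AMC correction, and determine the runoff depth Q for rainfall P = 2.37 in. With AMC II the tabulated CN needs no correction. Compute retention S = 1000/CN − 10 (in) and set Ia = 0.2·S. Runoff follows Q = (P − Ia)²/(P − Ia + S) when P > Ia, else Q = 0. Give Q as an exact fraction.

NRCS table: pasture, fair condition, soil group A → CN(II) = 49
Average conditions: CN = 49 (no AMC adjustment).
Max retention: S = 1000/49 − 10 = 510/49 in (≈ 10.408 in)
Initial abstraction Ia = S/5 = (510/49)/5 = 102/49 ≈ 2.082 in
Excess rainfall: 2.370 − 2.082 = 0.288 in; P > Ia so Q > 0
Q: (1413/4900)² ÷ (52413/4900) = 665523/85607900 in (≈ 0.008 in)

Q = 665523/85607900 in ≈ 0.008 in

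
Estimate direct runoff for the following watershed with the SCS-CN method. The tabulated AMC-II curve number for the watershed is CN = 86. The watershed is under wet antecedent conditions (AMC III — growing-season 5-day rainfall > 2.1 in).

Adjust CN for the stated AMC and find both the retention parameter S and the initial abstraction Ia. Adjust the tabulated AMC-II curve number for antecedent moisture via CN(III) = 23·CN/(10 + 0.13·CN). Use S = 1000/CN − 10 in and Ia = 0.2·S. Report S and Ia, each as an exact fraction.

S = 700/989 in ≈ 0.708 in; Ia = 140/989 in ≈ 0.142 in

CN(III) from CN(II)=86: (23·86)/(10 + 0.13·86) = 98900/1059 ≈ 93.390
Retention S: 1000/CN − 10 with CN=93.390 → S = 700/989 ≈ 0.708 in
Ia = 0.2S: 0.2·0.708 = 0.142 in (exactly 140/989)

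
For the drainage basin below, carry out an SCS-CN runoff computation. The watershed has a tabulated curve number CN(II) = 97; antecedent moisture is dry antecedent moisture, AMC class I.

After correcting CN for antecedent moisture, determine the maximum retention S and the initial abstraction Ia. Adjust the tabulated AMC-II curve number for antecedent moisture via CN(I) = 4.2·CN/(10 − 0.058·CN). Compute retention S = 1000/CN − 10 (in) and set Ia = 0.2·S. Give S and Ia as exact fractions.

CN(I) from CN(II)=97: (4.2·97)/(10 − 0.058·97) = 67900/729 ≈ 93.141
Retention S: 1000/CN − 10 with CN=93.141 → S = 500/679 ≈ 0.736 in
Ia = 0.2·(500/679) = 100/679 in ≈ 0.147 in

S = 500/679 in ≈ 0.736 in; Ia = 100/679 in ≈ 0.147 in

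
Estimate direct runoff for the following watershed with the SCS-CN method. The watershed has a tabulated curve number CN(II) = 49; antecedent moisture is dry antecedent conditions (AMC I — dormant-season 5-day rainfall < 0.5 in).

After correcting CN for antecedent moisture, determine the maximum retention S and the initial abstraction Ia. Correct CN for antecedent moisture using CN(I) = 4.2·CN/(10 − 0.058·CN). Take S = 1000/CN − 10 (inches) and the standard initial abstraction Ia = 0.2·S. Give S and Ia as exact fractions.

S = 8500/343 in ≈ 24.781 in; Ia = 1700/343 in ≈ 4.956 in

Adjust CN=49 to AMC I: 4.2·49/(10 − 0.058·49) → (1029/5) ÷ (3579/500) = 34300/1193 ≈ 28.751
Max retention: S = 1000/(34300/1193) − 10 = 8500/343 in (≈ 24.781 in)
Initial abstraction Ia = S/5 = (8500/343)/5 = 1700/343 ≈ 4.956 in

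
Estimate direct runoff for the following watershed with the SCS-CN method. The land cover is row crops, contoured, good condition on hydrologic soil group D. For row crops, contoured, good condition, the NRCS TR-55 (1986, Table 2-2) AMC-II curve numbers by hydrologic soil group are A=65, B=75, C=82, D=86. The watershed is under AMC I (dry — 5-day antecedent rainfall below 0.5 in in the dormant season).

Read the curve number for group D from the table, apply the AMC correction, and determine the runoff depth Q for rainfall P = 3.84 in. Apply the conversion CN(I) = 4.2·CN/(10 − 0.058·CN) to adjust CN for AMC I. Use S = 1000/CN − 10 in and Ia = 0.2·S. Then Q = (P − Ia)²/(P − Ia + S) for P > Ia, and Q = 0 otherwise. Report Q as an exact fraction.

Q = 6105841/4511775 in ≈ 1.353 in

NRCS table: row crops, contoured, good condition, soil group D → CN(II) = 86
Dry (AMC I): CN(I) = 4.2·86/(10 − 0.058·86) = (1806/5)/(1253/250) = 12900/179 ≈ 72.067
S = 1000/(12900/179) − 10 = 500/129 in ≈ 3.876 in
Ia = 0.2S: 0.2·3.876 = 0.775 in (exactly 100/129)
Since P=3.840 > Ia=0.775: effective rainfall P−Ia = 9884/3225 in
Q = (9884/3225)²/((9884/3225) + 500/129) = (97693456/10400625)/(22384/3225) = 6105841/4511775 in ≈ 1.353 in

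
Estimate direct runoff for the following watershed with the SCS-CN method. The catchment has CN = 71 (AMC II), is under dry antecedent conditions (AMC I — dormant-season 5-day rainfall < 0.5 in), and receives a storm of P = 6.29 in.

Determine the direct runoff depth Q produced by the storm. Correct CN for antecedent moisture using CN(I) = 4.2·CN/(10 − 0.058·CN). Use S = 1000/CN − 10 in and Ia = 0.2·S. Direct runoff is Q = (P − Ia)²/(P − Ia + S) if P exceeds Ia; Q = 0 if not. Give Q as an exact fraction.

Q = 419695369921/312787794900 in ≈ 1.342 in

CN(I) from CN(II)=71: (4.2·71)/(10 − 0.058·71) = 149100/2941 ≈ 50.697
Max retention: S = 1000/(149100/2941) − 10 = 14500/1491 in (≈ 9.725 in)
Ia = 0.2·(14500/1491) = 2900/1491 in ≈ 1.945 in
Excess rainfall: 6.290 − 1.945 = 4.345 in; P > Ia so Q > 0
Runoff Q = (P−Ia)²/(P−Ia+S) = (4.345)²/(4.345+9.725) = 419695369921/312787794900 ≈ 1.342 in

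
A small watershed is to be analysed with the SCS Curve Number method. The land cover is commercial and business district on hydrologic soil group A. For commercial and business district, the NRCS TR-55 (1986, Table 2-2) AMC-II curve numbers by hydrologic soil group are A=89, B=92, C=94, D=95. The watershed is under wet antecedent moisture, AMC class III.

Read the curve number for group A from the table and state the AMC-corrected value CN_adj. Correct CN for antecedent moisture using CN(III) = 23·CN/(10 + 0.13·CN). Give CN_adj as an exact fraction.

NRCS table: commercial and business district, soil group A → CN(II) = 89
Adjust CN=89 to AMC III: 23·89/(10 + 0.13·89) → 2047 ÷ (2157/100) = 204700/2157 ≈ 94.900

CN_adj = 204700/2157 ≈ 94.900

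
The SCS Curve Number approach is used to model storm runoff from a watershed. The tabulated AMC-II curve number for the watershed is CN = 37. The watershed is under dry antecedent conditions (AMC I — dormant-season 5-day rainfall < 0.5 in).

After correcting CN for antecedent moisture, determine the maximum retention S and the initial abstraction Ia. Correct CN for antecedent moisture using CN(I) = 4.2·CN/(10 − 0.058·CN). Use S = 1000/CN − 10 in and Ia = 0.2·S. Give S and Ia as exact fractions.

CN(I) from CN(II)=37: (4.2·37)/(10 − 0.058·37) = 3700/187 ≈ 19.786
S = 1000/(3700/187) − 10 = 1500/37 in ≈ 40.541 in
Ia = 0.2·(1500/37) = 300/37 in ≈ 8.108 in

S = 1500/37 in ≈ 40.541 in; Ia = 300/37 in ≈ 8.108 in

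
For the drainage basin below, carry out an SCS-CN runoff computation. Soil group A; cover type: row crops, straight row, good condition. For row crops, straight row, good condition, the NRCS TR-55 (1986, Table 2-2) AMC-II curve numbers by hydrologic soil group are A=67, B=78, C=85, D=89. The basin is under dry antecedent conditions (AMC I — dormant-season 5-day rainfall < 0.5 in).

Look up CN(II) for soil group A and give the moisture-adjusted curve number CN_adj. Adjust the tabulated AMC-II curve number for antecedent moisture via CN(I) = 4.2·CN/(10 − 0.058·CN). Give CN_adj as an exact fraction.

CN_adj = 46900/1019 ≈ 46.026

NRCS table: row crops, straight row, good condition, soil group A → CN(II) = 67
CN(I) from CN(II)=67: (4.2·67)/(10 − 0.058·67) = 46900/1019 ≈ 46.026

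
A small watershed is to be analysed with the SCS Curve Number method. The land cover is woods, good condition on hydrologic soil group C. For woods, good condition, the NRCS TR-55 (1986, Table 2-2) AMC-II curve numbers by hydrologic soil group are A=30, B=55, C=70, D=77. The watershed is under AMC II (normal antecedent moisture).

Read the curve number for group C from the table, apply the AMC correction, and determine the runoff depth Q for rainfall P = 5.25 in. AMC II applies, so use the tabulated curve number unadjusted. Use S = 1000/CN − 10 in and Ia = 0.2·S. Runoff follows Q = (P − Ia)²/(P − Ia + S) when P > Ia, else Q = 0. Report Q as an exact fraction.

NRCS table: woods, good condition, soil group C → CN(II) = 70
CN(II) = 70; AMC II needs no correction.
Max retention: S = 1000/70 − 10 = 30/7 in (≈ 4.286 in)
Ia = 0.2·(30/7) = 6/7 in ≈ 0.857 in
Since P=5.250 > Ia=0.857: effective rainfall P−Ia = 123/28 in
Q: (123/28)² ÷ (243/28) = 1681/756 in (≈ 2.224 in)

Q = 1681/756 in ≈ 2.224 in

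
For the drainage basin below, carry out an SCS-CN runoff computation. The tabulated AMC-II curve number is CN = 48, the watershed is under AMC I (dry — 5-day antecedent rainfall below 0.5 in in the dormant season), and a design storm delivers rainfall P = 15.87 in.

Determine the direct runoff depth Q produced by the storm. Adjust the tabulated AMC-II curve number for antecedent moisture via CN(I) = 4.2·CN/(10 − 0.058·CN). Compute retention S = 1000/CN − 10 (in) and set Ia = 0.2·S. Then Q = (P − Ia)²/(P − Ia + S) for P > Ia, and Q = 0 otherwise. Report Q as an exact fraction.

Adjust CN=48 to AMC I: 4.2·48/(10 − 0.058·48) → (1008/5) ÷ (902/125) = 12600/451 ≈ 27.938
Retention S: 1000/CN − 10 with CN=27.938 → S = 1625/63 ≈ 25.794 in
Ia = 0.2S: 0.2·25.794 = 5.159 in (exactly 325/63)
P − Ia = 15.870 − 5.159 = 67481/6300 ≈ 10.711 in (> 0, runoff occurs)
Runoff Q = (P−Ia)²/(P−Ia+S) = (10.711)²/(10.711+25.794) = 4553685361/1448880300 ≈ 3.143 in

Q = 4553685361/1448880300 in ≈ 3.143 in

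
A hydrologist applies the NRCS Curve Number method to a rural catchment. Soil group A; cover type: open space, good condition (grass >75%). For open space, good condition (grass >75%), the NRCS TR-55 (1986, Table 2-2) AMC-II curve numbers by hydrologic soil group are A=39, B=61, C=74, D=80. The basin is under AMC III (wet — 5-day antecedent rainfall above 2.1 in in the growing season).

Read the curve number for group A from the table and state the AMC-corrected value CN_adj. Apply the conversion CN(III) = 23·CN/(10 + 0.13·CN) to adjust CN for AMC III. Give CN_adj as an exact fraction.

CN_adj = 89700/1507 ≈ 59.522

NRCS table: open space, good condition (grass >75%), soil group A → CN(II) = 39
Wet (AMC III): CN(III) = 23·39/(10 + 0.13·39) = 897/(1507/100) = 89700/1507 ≈ 59.522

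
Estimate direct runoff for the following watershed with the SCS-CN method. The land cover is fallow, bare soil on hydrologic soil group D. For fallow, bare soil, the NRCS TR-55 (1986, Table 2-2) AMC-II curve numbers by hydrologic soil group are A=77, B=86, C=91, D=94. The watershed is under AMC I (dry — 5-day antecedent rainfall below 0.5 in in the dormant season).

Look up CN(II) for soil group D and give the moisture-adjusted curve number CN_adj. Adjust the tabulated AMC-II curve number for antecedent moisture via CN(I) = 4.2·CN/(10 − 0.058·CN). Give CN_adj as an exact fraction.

CN_adj = 32900/379 ≈ 86.807

NRCS table: fallow, bare soil, soil group D → CN(II) = 94
CN(I) from CN(II)=94: (4.2·94)/(10 − 0.058·94) = 32900/379 ≈ 86.807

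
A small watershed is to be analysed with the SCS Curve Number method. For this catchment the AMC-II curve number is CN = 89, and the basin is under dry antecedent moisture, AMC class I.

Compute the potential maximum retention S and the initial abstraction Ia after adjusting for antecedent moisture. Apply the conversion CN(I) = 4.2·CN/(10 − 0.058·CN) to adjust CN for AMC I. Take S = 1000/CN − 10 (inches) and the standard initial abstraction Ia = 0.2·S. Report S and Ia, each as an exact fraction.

Adjust CN=89 to AMC I: 4.2·89/(10 − 0.058·89) → (1869/5) ÷ (2419/500) = 186900/2419 ≈ 77.263
S = 1000/(186900/2419) − 10 = 5500/1869 in ≈ 2.943 in
Initial abstraction Ia = S/5 = (5500/1869)/5 = 1100/1869 ≈ 0.589 in

S = 5500/1869 in ≈ 2.943 in; Ia = 1100/1869 in ≈ 0.589 in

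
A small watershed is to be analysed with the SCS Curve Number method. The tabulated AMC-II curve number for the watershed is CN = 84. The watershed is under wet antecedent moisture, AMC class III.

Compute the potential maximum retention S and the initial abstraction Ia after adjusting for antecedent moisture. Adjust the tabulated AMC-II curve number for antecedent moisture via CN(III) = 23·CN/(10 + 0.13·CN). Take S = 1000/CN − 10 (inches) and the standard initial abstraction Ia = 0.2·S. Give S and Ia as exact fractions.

S = 400/483 in ≈ 0.828 in; Ia = 80/483 in ≈ 0.166 in

CN(III) from CN(II)=84: (23·84)/(10 + 0.13·84) = 48300/523 ≈ 92.352
S = 1000/(48300/523) − 10 = 400/483 in ≈ 0.828 in
Ia = 0.2·(400/483) = 80/483 in ≈ 0.166 in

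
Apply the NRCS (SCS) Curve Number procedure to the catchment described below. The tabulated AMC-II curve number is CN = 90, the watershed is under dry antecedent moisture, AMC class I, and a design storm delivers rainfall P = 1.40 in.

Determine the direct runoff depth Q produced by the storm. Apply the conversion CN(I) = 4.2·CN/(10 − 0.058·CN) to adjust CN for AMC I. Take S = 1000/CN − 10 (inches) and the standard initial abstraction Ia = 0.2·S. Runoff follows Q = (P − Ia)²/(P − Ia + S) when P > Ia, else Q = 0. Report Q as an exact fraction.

Dry (AMC I): CN(I) = 4.2·90/(10 − 0.058·90) = 378/(239/50) = 18900/239 ≈ 79.079
Max retention: S = 1000/(18900/239) − 10 = 500/189 in (≈ 2.646 in)
Ia = 0.2S: 0.2·2.646 = 0.529 in (exactly 100/189)
P − Ia = 1.400 − 0.529 = 823/945 ≈ 0.871 in (> 0, runoff occurs)
Q: (823/945)² ÷ (3323/945) = 677329/3140235 in (≈ 0.216 in)

Q = 677329/3140235 in ≈ 0.216 in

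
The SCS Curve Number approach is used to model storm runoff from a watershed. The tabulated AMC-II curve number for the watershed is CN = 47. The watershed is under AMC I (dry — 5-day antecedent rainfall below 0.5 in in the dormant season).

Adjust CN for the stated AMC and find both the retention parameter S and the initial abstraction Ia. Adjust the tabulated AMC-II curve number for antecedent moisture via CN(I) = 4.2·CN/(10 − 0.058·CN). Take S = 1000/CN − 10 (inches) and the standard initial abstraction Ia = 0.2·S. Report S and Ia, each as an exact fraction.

S = 26500/987 in ≈ 26.849 in; Ia = 5300/987 in ≈ 5.370 in

Dry (AMC I): CN(I) = 4.2·47/(10 − 0.058·47) = (987/5)/(3637/500) = 98700/3637 ≈ 27.138
Retention S: 1000/CN − 10 with CN=27.138 → S = 26500/987 ≈ 26.849 in
Ia = 0.2·(26500/987) = 5300/987 in ≈ 5.370 in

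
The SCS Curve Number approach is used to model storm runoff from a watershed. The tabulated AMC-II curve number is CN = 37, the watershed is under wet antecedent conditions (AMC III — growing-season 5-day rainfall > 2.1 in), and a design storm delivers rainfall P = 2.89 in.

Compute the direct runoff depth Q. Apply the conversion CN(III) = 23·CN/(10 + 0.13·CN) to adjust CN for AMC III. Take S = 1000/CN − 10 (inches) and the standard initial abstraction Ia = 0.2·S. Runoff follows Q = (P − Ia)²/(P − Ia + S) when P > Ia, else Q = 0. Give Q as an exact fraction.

Wet (AMC III): CN(III) = 23·37/(10 + 0.13·37) = 851/(1481/100) = 85100/1481 ≈ 57.461
Retention S: 1000/CN − 10 with CN=57.461 → S = 6300/851 ≈ 7.403 in
Ia = 0.2·(6300/851) = 1260/851 in ≈ 1.481 in
P − Ia = 2.890 − 1.481 = 119939/85100 ≈ 1.409 in (> 0, runoff occurs)
Q = (119939/85100)²/((119939/85100) + 6300/851) = (14385363721/7242010000)/(749939/85100) = 14385363721/63819808900 in ≈ 0.225 in

Q = 14385363721/63819808900 in ≈ 0.225 in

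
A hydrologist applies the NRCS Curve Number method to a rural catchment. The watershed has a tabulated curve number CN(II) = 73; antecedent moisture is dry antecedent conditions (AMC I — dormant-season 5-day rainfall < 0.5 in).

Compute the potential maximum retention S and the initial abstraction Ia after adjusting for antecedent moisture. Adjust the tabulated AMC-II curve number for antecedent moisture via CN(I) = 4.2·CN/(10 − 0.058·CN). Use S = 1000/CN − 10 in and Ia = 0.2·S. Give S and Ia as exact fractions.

CN(I) from CN(II)=73: (4.2·73)/(10 − 0.058·73) = 51100/961 ≈ 53.174
Retention S: 1000/CN − 10 with CN=53.174 → S = 4500/511 ≈ 8.806 in
Ia = 0.2S: 0.2·8.806 = 1.761 in (exactly 900/511)

S = 4500/511 in ≈ 8.806 in; Ia = 900/511 in ≈ 1.761 in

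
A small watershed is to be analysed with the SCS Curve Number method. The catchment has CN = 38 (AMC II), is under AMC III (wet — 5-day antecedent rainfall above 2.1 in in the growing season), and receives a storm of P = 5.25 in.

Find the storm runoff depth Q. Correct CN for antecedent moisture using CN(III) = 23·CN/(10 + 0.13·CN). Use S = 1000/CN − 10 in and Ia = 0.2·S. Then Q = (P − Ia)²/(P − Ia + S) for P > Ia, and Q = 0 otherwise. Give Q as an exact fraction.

CN(III) from CN(II)=38: (23·38)/(10 + 0.13·38) = 43700/747 ≈ 58.501
Max retention: S = 1000/(43700/747) − 10 = 3100/437 in (≈ 7.094 in)
Initial abstraction Ia = S/5 = (3100/437)/5 = 620/437 ≈ 1.419 in
P − Ia = 5.250 − 1.419 = 6697/1748 ≈ 3.831 in (> 0, runoff occurs)
Runoff Q = (P−Ia)²/(P−Ia+S) = (3.831)²/(3.831+7.094) = 44849809/33381556 ≈ 1.344 in

Q = 44849809/33381556 in ≈ 1.344 in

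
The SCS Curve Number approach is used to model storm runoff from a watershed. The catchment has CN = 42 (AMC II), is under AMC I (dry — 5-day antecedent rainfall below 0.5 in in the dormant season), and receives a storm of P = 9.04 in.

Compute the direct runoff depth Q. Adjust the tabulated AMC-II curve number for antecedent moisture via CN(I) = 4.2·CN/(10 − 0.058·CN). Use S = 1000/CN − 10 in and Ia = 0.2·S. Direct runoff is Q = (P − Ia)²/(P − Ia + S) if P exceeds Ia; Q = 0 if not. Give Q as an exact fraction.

CN(I) from CN(II)=42: (4.2·42)/(10 − 0.058·42) = 44100/1891 ≈ 23.321
Max retention: S = 1000/(44100/1891) − 10 = 14500/441 in (≈ 32.880 in)
Initial abstraction Ia = S/5 = (14500/441)/5 = 2900/441 ≈ 6.576 in
Excess rainfall: 9.040 − 6.576 = 2.464 in; P > Ia so Q > 0
Q: (27166/11025)² ÷ (389666/11025) = 368995778/2148033825 in (≈ 0.172 in)

Q = 368995778/2148033825 in ≈ 0.172 in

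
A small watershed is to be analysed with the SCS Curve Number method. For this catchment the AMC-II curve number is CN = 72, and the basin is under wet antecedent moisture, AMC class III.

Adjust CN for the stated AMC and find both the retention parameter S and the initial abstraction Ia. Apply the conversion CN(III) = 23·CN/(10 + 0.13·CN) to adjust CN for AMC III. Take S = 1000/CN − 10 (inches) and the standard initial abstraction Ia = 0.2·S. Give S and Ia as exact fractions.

Wet (AMC III): CN(III) = 23·72/(10 + 0.13·72) = 1656/(484/25) = 10350/121 ≈ 85.537
S = 1000/(10350/121) − 10 = 350/207 in ≈ 1.691 in
Ia = 0.2S: 0.2·1.691 = 0.338 in (exactly 70/207)

S = 350/207 in ≈ 1.691 in; Ia = 70/207 in ≈ 0.338 in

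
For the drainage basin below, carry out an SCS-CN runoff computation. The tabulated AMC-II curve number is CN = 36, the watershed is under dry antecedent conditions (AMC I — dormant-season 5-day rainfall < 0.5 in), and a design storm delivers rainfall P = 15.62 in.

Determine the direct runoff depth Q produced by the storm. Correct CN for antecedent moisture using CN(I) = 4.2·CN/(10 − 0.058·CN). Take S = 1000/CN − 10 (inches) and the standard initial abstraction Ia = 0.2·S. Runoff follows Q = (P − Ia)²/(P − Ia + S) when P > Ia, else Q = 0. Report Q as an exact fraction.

Q = 4570976881/4418905050 in ≈ 1.034 in

Adjust CN=36 to AMC I: 4.2·36/(10 − 0.058·36) → (756/5) ÷ (989/125) = 18900/989 ≈ 19.110
Max retention: S = 1000/(18900/989) − 10 = 8000/189 in (≈ 42.328 in)
Ia = 0.2·(8000/189) = 1600/189 in ≈ 8.466 in
Excess rainfall: 15.620 − 8.466 = 7.154 in; P > Ia so Q > 0
Q: (67609/9450)² ÷ (467609/9450) = 4570976881/4418905050 in (≈ 1.034 in)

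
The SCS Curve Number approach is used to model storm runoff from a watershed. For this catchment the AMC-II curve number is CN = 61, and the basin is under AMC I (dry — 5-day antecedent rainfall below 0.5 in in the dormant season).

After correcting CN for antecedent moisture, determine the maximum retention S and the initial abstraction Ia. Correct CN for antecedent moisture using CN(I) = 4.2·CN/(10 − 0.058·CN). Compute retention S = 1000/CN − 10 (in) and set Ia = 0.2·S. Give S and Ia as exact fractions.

S = 6500/427 in ≈ 15.222 in; Ia = 1300/427 in ≈ 3.044 in

Adjust CN=61 to AMC I: 4.2·61/(10 − 0.058·61) → (1281/5) ÷ (3231/500) = 42700/1077 ≈ 39.647
Max retention: S = 1000/(42700/1077) − 10 = 6500/427 in (≈ 15.222 in)
Ia = 0.2S: 0.2·15.222 = 3.044 in (exactly 1300/427)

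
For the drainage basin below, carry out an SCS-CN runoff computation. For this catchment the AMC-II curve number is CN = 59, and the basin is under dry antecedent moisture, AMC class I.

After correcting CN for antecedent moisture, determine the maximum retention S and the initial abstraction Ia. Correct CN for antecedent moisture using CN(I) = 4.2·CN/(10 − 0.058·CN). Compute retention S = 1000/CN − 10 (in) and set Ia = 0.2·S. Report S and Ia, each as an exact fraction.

S = 20500/1239 in ≈ 16.546 in; Ia = 4100/1239 in ≈ 3.309 in

CN(I) from CN(II)=59: (4.2·59)/(10 − 0.058·59) = 123900/3289 ≈ 37.671
Max retention: S = 1000/(123900/3289) − 10 = 20500/1239 in (≈ 16.546 in)
Ia = 0.2·(20500/1239) = 4100/1239 in ≈ 3.309 in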